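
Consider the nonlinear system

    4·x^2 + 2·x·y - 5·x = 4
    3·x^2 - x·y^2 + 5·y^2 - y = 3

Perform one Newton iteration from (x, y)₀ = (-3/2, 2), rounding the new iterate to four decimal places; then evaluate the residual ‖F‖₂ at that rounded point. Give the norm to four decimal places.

6.8195

At (-3/2, 2): F = (6.5000, 27.7500).
Jacobian J = [[8·x + 2·y - 5, 2·x], [6·x - y^2, -2·x·y + 10·y - 1]].
At the point, J = [[-13.0000, -3.0000], [-13.0000, 25.0000]] (det J = -364.0000).
Solving J·Δ = −F gives Δ = (0.6751, -0.7589).
Then the next iterate is (x, y)₁ = (-0.8249, 1.2411).
Re-evaluating at (-0.8249, 1.2411): F = (0.798773, 6.772544), so ‖F‖₂ = 6.8195.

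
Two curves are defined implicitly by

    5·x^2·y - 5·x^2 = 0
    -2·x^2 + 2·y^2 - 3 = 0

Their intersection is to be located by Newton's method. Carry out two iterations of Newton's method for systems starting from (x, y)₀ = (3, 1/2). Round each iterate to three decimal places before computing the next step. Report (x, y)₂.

(-0.096, -0.234)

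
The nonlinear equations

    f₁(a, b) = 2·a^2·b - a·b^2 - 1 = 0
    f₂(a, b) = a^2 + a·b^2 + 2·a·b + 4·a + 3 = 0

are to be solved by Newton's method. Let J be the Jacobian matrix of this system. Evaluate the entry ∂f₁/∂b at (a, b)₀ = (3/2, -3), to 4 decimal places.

∂f₁/∂b = 2·a^2 - 2·a·b.
At (3/2, -3) this is 13.5000.

13.5000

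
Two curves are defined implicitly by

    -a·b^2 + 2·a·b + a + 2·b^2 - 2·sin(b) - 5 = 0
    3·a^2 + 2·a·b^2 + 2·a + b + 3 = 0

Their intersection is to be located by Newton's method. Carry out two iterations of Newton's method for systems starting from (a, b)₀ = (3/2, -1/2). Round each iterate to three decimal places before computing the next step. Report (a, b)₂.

(1.247, 1.879)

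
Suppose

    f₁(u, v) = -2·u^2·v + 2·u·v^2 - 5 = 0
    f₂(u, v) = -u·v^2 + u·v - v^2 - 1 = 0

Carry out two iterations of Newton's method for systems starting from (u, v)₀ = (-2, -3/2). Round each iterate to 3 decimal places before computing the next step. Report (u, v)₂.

(-2.444, -0.230)

At (-2, -3/2): F = (-2.000, 4.250).
Jacobian J = [[-4·u·v + 2·v^2, -2·u^2 + 4·u·v], [-v^2 + v, -2·u·v + u - 2·v]].
At the point, J = [[-7.500, 4.000], [-3.750, -5.000]] (det J = 52.500).
Solving J·Δ = −F gives Δ = (0.133, 0.750).
Then the next iterate is (u, v)₁ = (-1.867, -0.750).
Round to (-1.867, -0.750) and repeat: F = (-1.87184, 0.88794), J = [[-4.476, -1.37038], [-1.31250, -3.16750]].
Δ = (-0.577, 0.520), so (u, v)₂ = (-2.444, -0.230).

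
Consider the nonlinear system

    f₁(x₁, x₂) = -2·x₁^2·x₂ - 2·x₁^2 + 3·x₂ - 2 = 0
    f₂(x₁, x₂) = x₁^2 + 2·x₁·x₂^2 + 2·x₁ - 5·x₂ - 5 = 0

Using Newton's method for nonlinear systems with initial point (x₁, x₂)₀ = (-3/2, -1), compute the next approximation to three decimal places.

(5.583, -4.333)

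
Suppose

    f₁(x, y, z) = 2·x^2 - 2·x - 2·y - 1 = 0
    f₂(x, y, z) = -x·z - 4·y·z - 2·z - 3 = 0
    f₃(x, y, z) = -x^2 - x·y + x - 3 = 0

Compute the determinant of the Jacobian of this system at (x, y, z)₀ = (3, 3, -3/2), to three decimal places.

-782.000

J = [[4·x - 2, -2, 0], [-z, -4·z, -x - 4·y - 2], [-2·x - y + 1, -x, 0]].
At the point, J = [[10.000, -2.000, 0.000], [1.500, 6.000, -17.000], [-8.000, -3.000, 0.000]].
det J = -782.000.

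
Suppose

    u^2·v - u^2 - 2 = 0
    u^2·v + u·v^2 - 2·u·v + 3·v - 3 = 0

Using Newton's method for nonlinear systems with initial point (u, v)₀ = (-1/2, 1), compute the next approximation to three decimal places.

At (-1/2, 1): F = (-2.000, 0.750).
Jacobian J = [[2·u·v - 2·u, u^2], [2·u·v + v^2 - 2·v, u^2 + 2·u·v - 2·u + 3]].
At the point, J = [[0.000, 0.250], [-2.000, 3.250]] (det J = 0.500).
Solving J·Δ = −F gives Δ = (13.375, 8.000).
Then the next iterate is (u, v)₁ = (12.875, 9.000).

(12.875, 9.000)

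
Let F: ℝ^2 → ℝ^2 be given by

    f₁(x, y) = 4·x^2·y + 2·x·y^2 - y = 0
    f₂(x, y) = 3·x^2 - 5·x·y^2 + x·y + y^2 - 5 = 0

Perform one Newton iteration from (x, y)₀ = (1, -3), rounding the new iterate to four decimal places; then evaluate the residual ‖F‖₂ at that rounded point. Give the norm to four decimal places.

13.7356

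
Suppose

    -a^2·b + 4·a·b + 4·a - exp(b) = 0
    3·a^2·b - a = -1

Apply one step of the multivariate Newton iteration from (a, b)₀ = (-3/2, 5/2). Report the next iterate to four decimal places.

(-1.1003, 1.0213)

At (-3/2, 5/2): F = (-38.807494, 19.3750).
Jacobian J = [[-2·a·b + 4·b + 4, -a^2 + 4·a - exp(b)], [6·a·b - 1, 3·a^2]].
At the point, J = [[21.5000, -20.432494], [-23.5000, 6.7500]] (det J = -335.038608).
Solving J·Δ = −F gives Δ = (0.3997, -1.4787).
Then the next iterate is (a, b)₁ = (-1.1003, 1.0213).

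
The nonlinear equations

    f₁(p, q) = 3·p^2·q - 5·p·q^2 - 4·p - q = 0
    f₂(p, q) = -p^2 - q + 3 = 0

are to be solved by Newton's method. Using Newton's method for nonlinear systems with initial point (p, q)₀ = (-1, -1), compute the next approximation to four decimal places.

(-1.8947, 0.2105)

At (-1, -1): F = (7.0000, 3.0000).
Jacobian J = [[6·p·q - 5·q^2 - 4, 3·p^2 - 10·p·q - 1], [-2·p, -1]].
At the point, J = [[-3.0000, -8.0000], [2.0000, -1.0000]] (det J = 19.0000).
Solving J·Δ = −F gives Δ = (-0.8947, 1.2105).
Then the next iterate is (p, q)₁ = (-1.8947, 0.2105).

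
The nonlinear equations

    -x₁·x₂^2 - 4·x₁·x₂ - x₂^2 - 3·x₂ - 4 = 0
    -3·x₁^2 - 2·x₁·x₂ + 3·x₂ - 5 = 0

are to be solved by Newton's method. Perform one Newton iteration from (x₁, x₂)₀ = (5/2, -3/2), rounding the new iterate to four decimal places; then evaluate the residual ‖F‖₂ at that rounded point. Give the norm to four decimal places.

At (5/2, -3/2): F = (7.6250, -20.7500).
Jacobian J = [[-x₂^2 - 4·x₂, -2·x₁·x₂ - 4·x₁ - 2·x₂ - 3], [-6·x₁ - 2·x₂, -2·x₁ + 3]].
At the point, J = [[3.7500, -2.5000], [-12.0000, -2.0000]] (det J = -37.5000).
Solving J·Δ = −F gives Δ = (-1.7900, 0.3650).
Then the next iterate is (x₁, x₂)₁ = (0.7100, -1.1350).
Re-evaluating at (0.7100, -1.1350): F = (0.425535, -8.3056), so ‖F‖₂ = 8.3165.

8.3165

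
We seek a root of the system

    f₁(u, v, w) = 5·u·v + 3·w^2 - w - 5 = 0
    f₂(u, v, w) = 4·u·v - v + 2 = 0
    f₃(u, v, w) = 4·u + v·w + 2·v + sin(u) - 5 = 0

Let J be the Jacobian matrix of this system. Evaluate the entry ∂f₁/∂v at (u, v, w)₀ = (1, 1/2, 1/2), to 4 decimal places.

5.0000

∂f₁/∂v = 5·u.
At (1, 1/2, 1/2) this is 5.0000.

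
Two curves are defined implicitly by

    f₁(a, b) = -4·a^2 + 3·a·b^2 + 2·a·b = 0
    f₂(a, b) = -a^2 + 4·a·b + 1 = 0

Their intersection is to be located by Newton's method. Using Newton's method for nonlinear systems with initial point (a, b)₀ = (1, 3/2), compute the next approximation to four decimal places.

(-0.1622, 1.1622)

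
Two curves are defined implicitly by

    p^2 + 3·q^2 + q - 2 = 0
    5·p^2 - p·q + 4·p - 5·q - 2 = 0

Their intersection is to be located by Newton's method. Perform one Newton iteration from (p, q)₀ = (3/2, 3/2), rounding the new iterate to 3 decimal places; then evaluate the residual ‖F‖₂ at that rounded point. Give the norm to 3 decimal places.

At (3/2, 3/2): F = (8.500, 5.500).
Jacobian J = [[2·p, 6·q + 1], [10·p - q + 4, -p - 5]].
At the point, J = [[3.000, 10.000], [17.500, -6.500]] (det J = -194.500).
Solving J·Δ = −F gives Δ = (-0.567, -0.680).
Then the next iterate is (p, q)₁ = (0.933, 0.820).
Re-evaluating at (0.933, 0.820): F = (1.70769, 1.21939), so ‖F‖₂ = 2.098.

2.098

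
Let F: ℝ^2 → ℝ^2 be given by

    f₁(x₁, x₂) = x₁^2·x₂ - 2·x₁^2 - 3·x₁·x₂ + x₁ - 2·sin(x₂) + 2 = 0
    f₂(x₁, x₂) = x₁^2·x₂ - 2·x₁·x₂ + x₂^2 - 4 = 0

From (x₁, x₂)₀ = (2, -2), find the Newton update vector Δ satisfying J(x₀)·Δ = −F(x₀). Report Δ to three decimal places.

(0.232, -0.232)

At (2, -2): F = (1.81859, 0.000).
Jacobian J = [[2·x₁·x₂ - 4·x₁ - 3·x₂ + 1, x₁^2 - 3·x₁ - 2·cos(x₂)], [2·x₁·x₂ - 2·x₂, x₁^2 - 2·x₁ + 2·x₂]].
At the point, J = [[-9.000, -1.16771], [-4.000, -4.000]] (det J = 31.32917).
Solving J·Δ = −F gives Δ = (0.232, -0.232).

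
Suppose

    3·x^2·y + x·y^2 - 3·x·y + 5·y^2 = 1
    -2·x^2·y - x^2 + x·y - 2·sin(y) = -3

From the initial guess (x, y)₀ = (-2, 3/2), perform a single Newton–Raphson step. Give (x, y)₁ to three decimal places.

At (-2, 3/2): F = (32.750, -17.99499).
Jacobian J = [[6·x·y + y^2 - 3·y, 3·x^2 + 2·x·y - 3·x + 10·y], [-4·x·y - 2·x + y, -2·x^2 + x - 2·cos(y)]].
At the point, J = [[-20.250, 27.000], [17.500, -10.14147]] (det J = -267.13514).
Solving J·Δ = −F gives Δ = (0.575, -0.781).
Then the next iterate is (x, y)₁ = (-1.425, 0.719).

(-1.425, 0.719)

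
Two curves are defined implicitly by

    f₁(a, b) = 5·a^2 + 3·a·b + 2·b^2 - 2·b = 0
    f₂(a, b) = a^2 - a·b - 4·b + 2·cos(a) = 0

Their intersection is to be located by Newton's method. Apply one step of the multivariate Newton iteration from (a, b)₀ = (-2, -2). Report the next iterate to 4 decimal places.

(-2.5435, 1.6331)

At (-2, -2): F = (44.0000, 7.167706).
Jacobian J = [[10·a + 3·b, 3·a + 4·b - 2], [2·a - b - 2·sin(a), -a - 4]].
At the point, J = [[-26.0000, -16.0000], [-0.181405, -2.0000]] (det J = 49.097518).
Solving J·Δ = −F gives Δ = (-0.5435, 3.6331).
Then the next iterate is (a, b)₁ = (-2.5435, 1.6331).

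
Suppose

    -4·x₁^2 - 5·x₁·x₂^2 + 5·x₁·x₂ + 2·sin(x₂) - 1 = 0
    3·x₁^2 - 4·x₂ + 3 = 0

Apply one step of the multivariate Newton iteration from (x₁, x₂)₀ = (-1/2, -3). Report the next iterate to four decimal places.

(-1.6835, 1.8251)

At (-1/2, -3): F = (27.717760, 15.7500).
Jacobian J = [[-8·x₁ - 5·x₂^2 + 5·x₂, -10·x₁·x₂ + 5·x₁ + 2·cos(x₂)], [6·x₁, -4]].
At the point, J = [[-56.0000, -19.479985], [-3.0000, -4.0000]] (det J = 165.560045).
Solving J·Δ = −F gives Δ = (-1.1835, 4.8251).
Then the next iterate is (x₁, x₂)₁ = (-1.6835, 1.8251).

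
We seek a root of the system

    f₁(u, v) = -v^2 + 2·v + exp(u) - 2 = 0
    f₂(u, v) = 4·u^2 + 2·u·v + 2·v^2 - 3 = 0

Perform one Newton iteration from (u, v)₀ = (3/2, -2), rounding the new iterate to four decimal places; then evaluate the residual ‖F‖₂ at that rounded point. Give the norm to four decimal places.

2.5215

At (3/2, -2): F = (-5.518311, 8.0000).
Jacobian J = [[exp(u), -2·v + 2], [8·u + 2·v, 2·u + 4·v]].
At the point, J = [[4.481689, 6.0000], [8.0000, -5.0000]] (det J = -70.408445).
Solving J·Δ = −F gives Δ = (-0.2899, 1.1362).
Then the next iterate is (u, v)₁ = (1.2101, -0.8638).
Re-evaluating at (1.2101, -0.8638): F = (-1.119930, 2.259100), so ‖F‖₂ = 2.5215.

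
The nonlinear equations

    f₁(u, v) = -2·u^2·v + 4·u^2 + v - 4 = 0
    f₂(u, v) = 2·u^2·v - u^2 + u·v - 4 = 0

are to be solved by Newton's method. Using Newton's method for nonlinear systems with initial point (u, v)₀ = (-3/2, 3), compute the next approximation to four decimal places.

(-1.7865, 0.9375)

At (-3/2, 3): F = (-5.5000, 2.7500).
Jacobian J = [[-4·u·v + 8·u, -2·u^2 + 1], [4·u·v - 2·u + v, 2·u^2 + u]].
At the point, J = [[6.0000, -3.5000], [-12.0000, 3.0000]] (det J = -24.0000).
Solving J·Δ = −F gives Δ = (-0.2865, -2.0625).
Then the next iterate is (u, v)₁ = (-1.7865, 0.9375).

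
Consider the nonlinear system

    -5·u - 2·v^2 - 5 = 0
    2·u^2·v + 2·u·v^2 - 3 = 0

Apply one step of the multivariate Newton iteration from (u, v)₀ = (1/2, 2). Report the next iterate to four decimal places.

At (1/2, 2): F = (-15.5000, 2.0000).
Jacobian J = [[-5, -4·v], [4·u·v + 2·v^2, 2·u^2 + 4·u·v]].
At the point, J = [[-5.0000, -8.0000], [12.0000, 4.5000]] (det J = 73.5000).
Solving J·Δ = −F gives Δ = (0.7313, -2.3946).
Then the next iterate is (u, v)₁ = (1.2313, -0.3946).

(1.2313, -0.3946)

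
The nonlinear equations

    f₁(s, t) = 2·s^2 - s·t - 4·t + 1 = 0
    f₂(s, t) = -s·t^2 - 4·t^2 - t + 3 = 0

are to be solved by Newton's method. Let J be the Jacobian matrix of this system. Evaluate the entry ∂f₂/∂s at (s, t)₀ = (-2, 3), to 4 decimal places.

∂f₂/∂s = -t^2.
At (-2, 3) this is -9.0000.

-9.0000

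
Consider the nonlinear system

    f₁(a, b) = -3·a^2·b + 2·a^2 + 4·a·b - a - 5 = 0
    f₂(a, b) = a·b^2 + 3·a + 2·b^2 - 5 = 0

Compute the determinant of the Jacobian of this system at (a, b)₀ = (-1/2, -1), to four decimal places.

J = [[-6·a·b + 4·a + 4·b - 1, -3·a^2 + 4·a], [b^2 + 3, 2·a·b + 4·b]].
At the point, J = [[-10.0000, -2.7500], [4.0000, -3.0000]].
det J = 41.0000.

41.0000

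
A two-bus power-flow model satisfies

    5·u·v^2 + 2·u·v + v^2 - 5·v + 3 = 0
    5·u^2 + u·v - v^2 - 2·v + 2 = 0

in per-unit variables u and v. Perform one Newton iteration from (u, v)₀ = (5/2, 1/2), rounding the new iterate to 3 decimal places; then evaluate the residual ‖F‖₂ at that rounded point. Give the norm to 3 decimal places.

9.259

At (5/2, 1/2): F = (6.375, 33.250).
Jacobian J = [[5·v^2 + 2·v, 10·u·v + 2·u + 2·v - 5], [10·u + v, u - 2·v - 2]].
At the point, J = [[2.250, 13.500], [25.500, -0.500]] (det J = -345.375).
Solving J·Δ = −F gives Δ = (-1.309, -0.254).
Then the next iterate is (u, v)₁ = (1.191, 0.246).
Re-evaluating at (1.191, 0.246): F = (2.77686, 8.83287), so ‖F‖₂ = 9.259.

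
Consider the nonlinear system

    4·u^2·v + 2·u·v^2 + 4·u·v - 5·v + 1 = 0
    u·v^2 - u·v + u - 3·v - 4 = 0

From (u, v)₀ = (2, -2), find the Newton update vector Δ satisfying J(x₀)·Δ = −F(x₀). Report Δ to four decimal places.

(-0.5696, 0.9241)

At (2, -2): F = (-21.0000, 16.0000).
Jacobian J = [[8·u·v + 2·v^2 + 4·v, 4·u^2 + 4·u·v + 4·u - 5], [v^2 - v + 1, 2·u·v - u - 3]].
At the point, J = [[-32.0000, 3.0000], [7.0000, -13.0000]] (det J = 395.0000).
Solving J·Δ = −F gives Δ = (-0.5696, 0.9241).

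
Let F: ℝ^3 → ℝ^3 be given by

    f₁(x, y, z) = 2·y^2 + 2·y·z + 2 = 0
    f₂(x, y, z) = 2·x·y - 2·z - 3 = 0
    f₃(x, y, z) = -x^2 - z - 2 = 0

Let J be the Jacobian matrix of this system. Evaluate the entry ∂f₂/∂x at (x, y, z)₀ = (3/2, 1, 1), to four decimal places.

∂f₂/∂x = 2·y.
At (3/2, 1, 1) this is 2.0000.

2.0000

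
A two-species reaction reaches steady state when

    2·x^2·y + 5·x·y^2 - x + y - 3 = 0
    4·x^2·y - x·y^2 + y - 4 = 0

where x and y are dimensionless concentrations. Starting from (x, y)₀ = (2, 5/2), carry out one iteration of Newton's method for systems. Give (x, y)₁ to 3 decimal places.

(1.406, 1.650)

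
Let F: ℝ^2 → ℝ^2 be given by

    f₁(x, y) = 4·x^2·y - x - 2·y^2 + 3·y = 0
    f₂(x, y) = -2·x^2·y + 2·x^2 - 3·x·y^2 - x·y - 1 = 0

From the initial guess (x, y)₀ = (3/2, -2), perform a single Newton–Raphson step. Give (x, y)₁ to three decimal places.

(0.735, -1.282)

At (3/2, -2): F = (-33.500, -2.500).
Jacobian J = [[8·x·y - 1, 4·x^2 - 4·y + 3], [-4·x·y + 4·x - 3·y^2 - y, -2·x^2 - 6·x·y - x]].
At the point, J = [[-25.000, 20.000], [8.000, 12.000]] (det J = -460.000).
Solving J·Δ = −F gives Δ = (-0.765, 0.718).
Then the next iterate is (x, y)₁ = (0.735, -1.282).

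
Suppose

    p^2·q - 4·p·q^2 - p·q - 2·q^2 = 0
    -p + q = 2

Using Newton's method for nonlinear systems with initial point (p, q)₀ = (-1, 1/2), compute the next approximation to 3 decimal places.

At (-1, 1/2): F = (1.500, -0.500).
Jacobian J = [[2·p·q - 4·q^2 - q, p^2 - 8·p·q - p - 4·q], [-1, 1]].
At the point, J = [[-2.500, 4.000], [-1.000, 1.000]] (det J = 1.500).
Solving J·Δ = −F gives Δ = (-2.333, -1.833).
Then the next iterate is (p, q)₁ = (-3.333, -1.333).

(-3.333, -1.333)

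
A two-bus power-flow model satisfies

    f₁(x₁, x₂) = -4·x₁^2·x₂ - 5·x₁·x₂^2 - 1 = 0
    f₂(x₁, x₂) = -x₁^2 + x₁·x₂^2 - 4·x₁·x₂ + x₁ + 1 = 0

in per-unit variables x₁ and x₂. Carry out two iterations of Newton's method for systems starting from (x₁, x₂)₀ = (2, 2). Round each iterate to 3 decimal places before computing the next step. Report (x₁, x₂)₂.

(0.359, 1.412)

At (2, 2): F = (-73.000, -9.000).
Jacobian J = [[-8·x₁·x₂ - 5·x₂^2, -4·x₁^2 - 10·x₁·x₂], [-2·x₁ + x₂^2 - 4·x₂ + 1, 2·x₁·x₂ - 4·x₁]].
At the point, J = [[-52.000, -56.000], [-7.000, 0.000]] (det J = -392.000).
Solving J·Δ = −F gives Δ = (-1.286, -0.110).
Then the next iterate is (x₁, x₂)₁ = (0.714, 1.890).
Round to (0.714, 1.890) and repeat: F = (-17.60645, -1.64316), J = [[-28.65618, -15.53378], [-4.41590, -0.15708]].
Δ = (-0.355, -0.478), so (x₁, x₂)₂ = (0.359, 1.412).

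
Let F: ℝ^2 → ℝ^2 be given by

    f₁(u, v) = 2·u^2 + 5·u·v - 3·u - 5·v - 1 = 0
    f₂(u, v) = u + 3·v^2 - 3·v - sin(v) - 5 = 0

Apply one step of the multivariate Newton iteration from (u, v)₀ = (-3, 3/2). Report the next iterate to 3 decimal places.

(-9.484, 3.732)

At (-3, 3/2): F = (-4.000, -6.74749).
Jacobian J = [[4·u + 5·v - 3, 5·u - 5], [1, 6·v - cos(v) - 3]].
At the point, J = [[-7.500, -20.000], [1.000, 5.92926]] (det J = -24.46947).
Solving J·Δ = −F gives Δ = (-6.484, 2.232).
Then the next iterate is (u, v)₁ = (-9.484, 3.732).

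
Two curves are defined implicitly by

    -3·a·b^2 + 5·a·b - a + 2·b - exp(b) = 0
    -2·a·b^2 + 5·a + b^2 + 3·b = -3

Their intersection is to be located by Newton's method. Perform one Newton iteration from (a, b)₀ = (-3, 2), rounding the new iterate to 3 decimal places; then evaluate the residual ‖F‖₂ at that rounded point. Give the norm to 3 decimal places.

16.870

At (-3, 2): F = (5.61094, 22.000).
Jacobian J = [[-3·b^2 + 5·b - 1, -6·a·b + 5·a - exp(b) + 2], [-2·b^2 + 5, -4·a·b + 2·b + 3]].
At the point, J = [[-3.000, 15.61094], [-3.000, 31.000]] (det J = -46.16717).
Solving J·Δ = −F gives Δ = (-3.671, -1.065).
Then the next iterate is (a, b)₁ = (-6.671, 0.935).
Re-evaluating at (-6.671, 0.935): F = (-7.69727, -15.01187), so ‖F‖₂ = 16.870.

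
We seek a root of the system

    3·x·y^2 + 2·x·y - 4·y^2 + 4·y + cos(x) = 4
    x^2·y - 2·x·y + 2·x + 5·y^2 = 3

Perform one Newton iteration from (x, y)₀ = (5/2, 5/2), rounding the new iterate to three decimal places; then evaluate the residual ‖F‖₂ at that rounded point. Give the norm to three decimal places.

At (5/2, 5/2): F = (39.57386, 36.375).
Jacobian J = [[3·y^2 + 2·y - sin(x), 6·x·y + 2·x - 8·y + 4], [2·x·y - 2·y + 2, x^2 - 2·x + 10·y]].
At the point, J = [[23.15153, 26.500], [9.500, 26.250]] (det J = 355.97761).
Solving J·Δ = −F gives Δ = (-0.210, -1.310).
Then the next iterate is (x, y)₁ = (2.290, 1.190).
Re-evaluating at (2.290, 1.190): F = (9.61562, 9.45078), so ‖F‖₂ = 13.482.

13.482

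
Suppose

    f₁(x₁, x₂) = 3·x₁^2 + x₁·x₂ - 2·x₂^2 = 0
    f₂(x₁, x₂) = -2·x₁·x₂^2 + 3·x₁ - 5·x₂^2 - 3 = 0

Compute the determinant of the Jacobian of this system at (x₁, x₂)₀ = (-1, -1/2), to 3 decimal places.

-22.000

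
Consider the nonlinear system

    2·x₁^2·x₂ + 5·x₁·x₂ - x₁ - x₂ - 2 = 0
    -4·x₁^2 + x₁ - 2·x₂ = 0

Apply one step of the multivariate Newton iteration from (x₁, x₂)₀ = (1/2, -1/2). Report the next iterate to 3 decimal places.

(0.100, 0.350)

At (1/2, -1/2): F = (-3.500, 0.500).
Jacobian J = [[4·x₁·x₂ + 5·x₂ - 1, 2·x₁^2 + 5·x₁ - 1], [-8·x₁ + 1, -2]].
At the point, J = [[-4.500, 2.000], [-3.000, -2.000]] (det J = 15.000).
Solving J·Δ = −F gives Δ = (-0.400, 0.850).
Then the next iterate is (x₁, x₂)₁ = (0.100, 0.350).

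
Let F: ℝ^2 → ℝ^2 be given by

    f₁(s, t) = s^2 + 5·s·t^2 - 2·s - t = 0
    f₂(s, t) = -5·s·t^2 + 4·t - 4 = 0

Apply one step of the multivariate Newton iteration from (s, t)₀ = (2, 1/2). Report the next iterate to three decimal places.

(5.455, -0.970)

At (2, 1/2): F = (2.000, -4.500).
Jacobian J = [[2·s + 5·t^2 - 2, 10·s·t - 1], [-5·t^2, -10·s·t + 4]].
At the point, J = [[3.250, 9.000], [-1.250, -6.000]] (det J = -8.250).
Solving J·Δ = −F gives Δ = (3.455, -1.470).
Then the next iterate is (s, t)₁ = (5.455, -0.970).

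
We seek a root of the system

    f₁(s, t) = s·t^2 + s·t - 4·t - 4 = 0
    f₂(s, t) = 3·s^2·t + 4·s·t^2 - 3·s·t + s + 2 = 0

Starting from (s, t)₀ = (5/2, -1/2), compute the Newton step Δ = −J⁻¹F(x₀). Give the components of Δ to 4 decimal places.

At (5/2, -1/2): F = (-2.6250, 1.3750).
Jacobian J = [[t^2 + t, 2·s·t + s - 4], [6·s·t + 4·t^2 - 3·t + 1, 3·s^2 + 8·s·t - 3·s]].
At the point, J = [[-0.2500, -4.0000], [-4.0000, 1.2500]] (det J = -16.3125).
Solving J·Δ = −F gives Δ = (0.1360, -0.6648).

(0.1360, -0.6648)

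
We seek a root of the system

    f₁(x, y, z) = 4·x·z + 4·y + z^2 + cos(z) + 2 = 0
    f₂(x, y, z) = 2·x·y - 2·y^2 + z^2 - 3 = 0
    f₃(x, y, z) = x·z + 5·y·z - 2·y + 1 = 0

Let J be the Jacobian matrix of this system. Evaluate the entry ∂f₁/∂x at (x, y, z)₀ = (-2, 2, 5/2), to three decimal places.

∂f₁/∂x = 4·z.
At (-2, 2, 5/2) this is 10.000.

10.000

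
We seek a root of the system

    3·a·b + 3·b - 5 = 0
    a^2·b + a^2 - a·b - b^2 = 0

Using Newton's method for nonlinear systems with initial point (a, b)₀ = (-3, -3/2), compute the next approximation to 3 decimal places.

(-3.185, -0.694)

At (-3, -3/2): F = (4.000, -11.250).
Jacobian J = [[3·b, 3·a + 3], [2·a·b + 2·a - b, a^2 - a - 2·b]].
At the point, J = [[-4.500, -6.000], [4.500, 15.000]] (det J = -40.500).
Solving J·Δ = −F gives Δ = (-0.185, 0.806).
Then the next iterate is (a, b)₁ = (-3.185, -0.694).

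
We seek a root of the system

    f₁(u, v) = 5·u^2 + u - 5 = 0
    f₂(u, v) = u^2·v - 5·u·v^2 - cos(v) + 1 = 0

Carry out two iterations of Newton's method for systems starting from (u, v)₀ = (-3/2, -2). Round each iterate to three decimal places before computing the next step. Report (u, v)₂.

(-1.106, -0.686)

At (-3/2, -2): F = (4.750, 26.91615).
Jacobian J = [[10·u + 1, 0], [2·u·v - 5·v^2, u^2 - 10·u·v + sin(v)]].
At the point, J = [[-14.000, 0.000], [-14.000, -28.65930]] (det J = 401.23016).
Solving J·Δ = −F gives Δ = (0.339, 0.773).
Then the next iterate is (u, v)₁ = (-1.161, -1.227).
Round to (-1.161, -1.227) and repeat: F = (0.57861, 7.74863), J = [[-10.610, 0.000], [-4.67855, -13.83903]].
Δ = (0.055, 0.541), so (u, v)₂ = (-1.106, -0.686).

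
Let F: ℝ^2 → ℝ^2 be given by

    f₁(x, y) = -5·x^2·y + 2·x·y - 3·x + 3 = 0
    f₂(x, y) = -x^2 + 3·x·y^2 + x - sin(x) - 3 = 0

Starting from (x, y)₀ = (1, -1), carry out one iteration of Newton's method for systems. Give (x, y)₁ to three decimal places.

At (1, -1): F = (3.000, -0.84147).
Jacobian J = [[-10·x·y + 2·y - 3, -5·x^2 + 2·x], [-2·x + 3·y^2 - cos(x) + 1, 6·x·y]].
At the point, J = [[5.000, -3.000], [1.45970, -6.000]] (det J = -25.62091).
Solving J·Δ = −F gives Δ = (-0.801, -0.335).
Then the next iterate is (x, y)₁ = (0.199, -1.335).

(0.199, -1.335)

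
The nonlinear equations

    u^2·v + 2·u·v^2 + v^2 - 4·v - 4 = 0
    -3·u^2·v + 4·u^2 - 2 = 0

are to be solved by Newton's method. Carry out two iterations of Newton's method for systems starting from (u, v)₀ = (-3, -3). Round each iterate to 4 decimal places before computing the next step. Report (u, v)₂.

(-0.8769, -2.6105)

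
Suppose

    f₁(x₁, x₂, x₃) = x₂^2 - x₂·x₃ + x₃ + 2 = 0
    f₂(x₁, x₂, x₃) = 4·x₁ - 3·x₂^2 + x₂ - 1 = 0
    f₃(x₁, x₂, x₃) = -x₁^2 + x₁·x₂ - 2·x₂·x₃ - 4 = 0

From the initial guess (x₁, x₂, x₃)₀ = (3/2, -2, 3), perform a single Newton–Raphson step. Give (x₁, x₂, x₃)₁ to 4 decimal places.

At (3/2, -2, 3): F = (15.0000, -9.0000, 2.7500).
Jacobian J = [[0, 2·x₂ - x₃, -x₂ + 1], [4, -6·x₂ + 1, 0], [-2·x₁ + x₂, x₁ - 2·x₃, -2·x₂]].
At the point, J = [[0.0000, -7.0000, 3.0000], [4.0000, 13.0000, 0.0000], [-5.0000, -4.5000, 4.0000]] (det J = 253.0000).
Solving J·Δ = −F gives Δ = (-2.1433, 1.3518, -1.8458).
Then the next iterate is (x₁, x₂, x₃)₁ = (-0.6433, -0.6482, 1.1542).

(-0.6433, -0.6482, 1.1542)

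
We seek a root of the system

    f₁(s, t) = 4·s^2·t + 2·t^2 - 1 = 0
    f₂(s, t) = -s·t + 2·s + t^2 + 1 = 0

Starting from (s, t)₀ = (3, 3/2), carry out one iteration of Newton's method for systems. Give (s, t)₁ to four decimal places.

At (3, 3/2): F = (57.5000, 4.7500).
Jacobian J = [[8·s·t, 4·s^2 + 4·t], [-t + 2, -s + 2·t]].
At the point, J = [[36.0000, 42.0000], [0.5000, 0.0000]] (det J = -21.0000).
Solving J·Δ = −F gives Δ = (-9.5000, 6.7738).
Then the next iterate is (s, t)₁ = (-6.5000, 8.2738).

(-6.5000, 8.2738)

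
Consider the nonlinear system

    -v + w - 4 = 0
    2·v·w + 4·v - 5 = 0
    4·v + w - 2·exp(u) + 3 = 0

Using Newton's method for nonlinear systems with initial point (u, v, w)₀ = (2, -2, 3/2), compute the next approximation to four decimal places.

At (2, -2, 3/2): F = (-0.5000, -19.0000, -18.278112).
Jacobian J = [[0, -1, 1], [0, 2·w + 4, 2·v], [-2·exp(u), 4, 1]].
At the point, J = [[0.0000, -1.0000, 1.0000], [0.0000, 7.0000, -4.0000], [-14.778112, 4.0000, 1.0000]] (det J = 44.334337).
Solving J·Δ = −F gives Δ = (1.1654, 7.0000, 7.5000).
Then the next iterate is (u, v, w)₁ = (3.1654, 5.0000, 9.0000).

(3.1654, 5.0000, 9.0000)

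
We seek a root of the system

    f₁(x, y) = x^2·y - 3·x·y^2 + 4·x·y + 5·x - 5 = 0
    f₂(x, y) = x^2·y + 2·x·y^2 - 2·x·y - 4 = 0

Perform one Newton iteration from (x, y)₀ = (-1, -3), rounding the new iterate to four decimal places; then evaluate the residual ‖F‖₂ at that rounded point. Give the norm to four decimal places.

16.1354

At (-1, -3): F = (26.0000, -31.0000).
Jacobian J = [[2·x·y - 3·y^2 + 4·y + 5, x^2 - 6·x·y + 4·x], [2·x·y + 2·y^2 - 2·y, x^2 + 4·x·y - 2·x]].
At the point, J = [[-28.0000, -21.0000], [30.0000, 15.0000]] (det J = 210.0000).
Solving J·Δ = −F gives Δ = (1.2429, -0.4190).
Then the next iterate is (x, y)₁ = (0.2429, -3.4190).
Re-evaluating at (0.2429, -3.4190): F = (-15.827306, 3.138017), so ‖F‖₂ = 16.1354.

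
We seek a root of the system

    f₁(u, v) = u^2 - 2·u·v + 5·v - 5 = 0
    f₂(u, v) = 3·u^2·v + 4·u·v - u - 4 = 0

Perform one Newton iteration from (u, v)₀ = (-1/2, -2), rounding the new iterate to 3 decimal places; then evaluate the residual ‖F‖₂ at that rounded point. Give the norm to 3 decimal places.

21.135

At (-1/2, -2): F = (-16.750, -1.000).
Jacobian J = [[2·u - 2·v, -2·u + 5], [6·u·v + 4·v - 1, 3·u^2 + 4·u]].
At the point, J = [[3.000, 6.000], [-3.000, -1.250]] (det J = 14.250).
Solving J·Δ = −F gives Δ = (-1.890, 3.737).
Then the next iterate is (u, v)₁ = (-2.390, 1.737).
Re-evaluating at (-2.390, 1.737): F = (17.69996, 11.55003), so ‖F‖₂ = 21.135.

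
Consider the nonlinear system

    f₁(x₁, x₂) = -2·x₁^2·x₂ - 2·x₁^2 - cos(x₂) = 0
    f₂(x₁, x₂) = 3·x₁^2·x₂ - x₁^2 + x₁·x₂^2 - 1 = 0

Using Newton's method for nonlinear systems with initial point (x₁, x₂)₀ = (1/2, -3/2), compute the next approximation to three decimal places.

(0.143, -1.619)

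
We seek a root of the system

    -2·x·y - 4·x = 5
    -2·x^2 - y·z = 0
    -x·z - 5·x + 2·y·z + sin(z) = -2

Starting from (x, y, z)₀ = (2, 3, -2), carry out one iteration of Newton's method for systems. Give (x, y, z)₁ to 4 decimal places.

(0.9178, -0.5445, -2.1438)

At (2, 3, -2): F = (-25.0000, -2.0000, -16.909297).
Jacobian J = [[-2·y - 4, -2·x, 0], [-4·x, -z, -y], [-z - 5, 2·z, -x + 2·y + cos(z)]].
At the point, J = [[-10.0000, -4.0000, 0.0000], [-8.0000, 2.0000, -3.0000], [-3.0000, -4.0000, 3.583853]] (det J = -102.360364).
Solving J·Δ = −F gives Δ = (-1.0822, -3.5445, -0.1438).
Then the next iterate is (x, y, z)₁ = (0.9178, -0.5445, -2.1438).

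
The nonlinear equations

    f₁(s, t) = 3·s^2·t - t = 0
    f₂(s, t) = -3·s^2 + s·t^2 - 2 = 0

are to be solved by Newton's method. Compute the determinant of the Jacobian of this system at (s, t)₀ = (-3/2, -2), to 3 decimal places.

J = [[6·s·t, 3·s^2 - 1], [-6·s + t^2, 2·s·t]].
At the point, J = [[18.000, 5.750], [13.000, 6.000]].
det J = 33.250.

33.250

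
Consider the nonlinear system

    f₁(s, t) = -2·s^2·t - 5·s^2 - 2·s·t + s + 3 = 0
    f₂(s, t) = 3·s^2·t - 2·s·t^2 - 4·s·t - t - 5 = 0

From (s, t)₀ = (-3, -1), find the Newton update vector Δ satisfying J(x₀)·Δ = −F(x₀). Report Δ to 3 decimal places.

(1.656, 0.149)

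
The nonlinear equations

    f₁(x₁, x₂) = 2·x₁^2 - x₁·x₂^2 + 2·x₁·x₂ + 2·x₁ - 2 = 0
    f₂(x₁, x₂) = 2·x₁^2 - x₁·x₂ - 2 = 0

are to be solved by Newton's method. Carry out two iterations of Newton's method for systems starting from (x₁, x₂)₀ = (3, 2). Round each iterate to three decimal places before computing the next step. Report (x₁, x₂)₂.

(2.712, 4.782)

At (3, 2): F = (22.000, 10.000).
Jacobian J = [[4·x₁ - x₂^2 + 2·x₂ + 2, -2·x₁·x₂ + 2·x₁], [4·x₁ - x₂, -x₁]].
At the point, J = [[14.000, -6.000], [10.000, -3.000]] (det J = 18.000).
Solving J·Δ = −F gives Δ = (0.333, 4.444).
Then the next iterate is (x₁, x₂)₁ = (3.333, 6.444).
Round to (3.333, 6.444) and repeat: F = (-68.56380, -1.26007), J = [[-13.30514, -36.28970], [6.888, -3.333]].
Δ = (-0.621, -1.662), so (x₁, x₂)₂ = (2.712, 4.782).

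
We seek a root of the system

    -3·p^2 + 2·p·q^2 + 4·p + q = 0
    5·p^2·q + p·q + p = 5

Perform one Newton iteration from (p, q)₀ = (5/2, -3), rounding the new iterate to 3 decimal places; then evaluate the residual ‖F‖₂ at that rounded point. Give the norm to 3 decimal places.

33.498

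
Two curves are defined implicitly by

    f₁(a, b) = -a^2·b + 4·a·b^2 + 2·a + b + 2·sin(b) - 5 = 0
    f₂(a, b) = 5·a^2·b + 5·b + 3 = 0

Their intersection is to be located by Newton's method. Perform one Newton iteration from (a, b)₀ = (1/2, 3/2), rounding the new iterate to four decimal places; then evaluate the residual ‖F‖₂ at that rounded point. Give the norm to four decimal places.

5878.8589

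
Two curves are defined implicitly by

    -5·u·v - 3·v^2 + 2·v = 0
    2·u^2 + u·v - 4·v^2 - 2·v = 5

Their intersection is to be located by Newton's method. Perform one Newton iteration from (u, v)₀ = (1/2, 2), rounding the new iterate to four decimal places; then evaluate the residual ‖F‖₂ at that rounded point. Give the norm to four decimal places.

At (1/2, 2): F = (-13.0000, -23.5000).
Jacobian J = [[-5·v, -5·u - 6·v + 2], [4·u + v, u - 8·v - 2]].
At the point, J = [[-10.0000, -12.5000], [4.0000, -17.5000]] (det J = 225.0000).
Solving J·Δ = −F gives Δ = (0.2944, -1.2756).
Then the next iterate is (u, v)₁ = (0.7944, 0.7244).
Re-evaluating at (0.7944, 0.7244): F = (-3.002783, -6.710215), so ‖F‖₂ = 7.3514.

7.3514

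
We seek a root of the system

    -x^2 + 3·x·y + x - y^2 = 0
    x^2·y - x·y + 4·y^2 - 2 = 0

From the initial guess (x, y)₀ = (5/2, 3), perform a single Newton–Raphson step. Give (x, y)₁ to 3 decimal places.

At (5/2, 3): F = (9.750, 45.250).
Jacobian J = [[-2·x + 3·y + 1, 3·x - 2·y], [2·x·y - y, x^2 - x + 8·y]].
At the point, J = [[5.000, 1.500], [12.000, 27.750]] (det J = 120.750).
Solving J·Δ = −F gives Δ = (-1.679, -0.905).
Then the next iterate is (x, y)₁ = (0.821, 2.095).

(0.821, 2.095)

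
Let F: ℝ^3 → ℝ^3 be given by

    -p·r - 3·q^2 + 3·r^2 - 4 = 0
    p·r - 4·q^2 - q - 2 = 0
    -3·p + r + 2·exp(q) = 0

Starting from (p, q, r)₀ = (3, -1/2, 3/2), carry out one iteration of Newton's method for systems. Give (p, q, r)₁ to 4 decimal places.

At (3, -1/2, 3/2): F = (-2.5000, 2.0000, -6.286939).
Jacobian J = [[-r, -6·q, -p + 6·r], [r, -8·q - 1, p], [-3, 2·exp(q), 1]].
At the point, J = [[-1.5000, 3.0000, 6.0000], [1.5000, 3.0000, 3.0000], [-3.0000, 1.213061, 1.0000]] (det J = 34.376328).
Solving J·Δ = −F gives Δ = (-1.9414, 0.7454, -0.4414).
Then the next iterate is (p, q, r)₁ = (1.0586, 0.2454, 1.0586).

(1.0586, 0.2454, 1.0586)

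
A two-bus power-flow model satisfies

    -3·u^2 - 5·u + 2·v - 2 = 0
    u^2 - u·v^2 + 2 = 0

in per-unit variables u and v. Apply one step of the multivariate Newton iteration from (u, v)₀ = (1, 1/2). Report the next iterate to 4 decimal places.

(0.5333, 2.4333)

At (1, 1/2): F = (-9.0000, 2.7500).
Jacobian J = [[-6·u - 5, 2], [2·u - v^2, -2·u·v]].
At the point, J = [[-11.0000, 2.0000], [1.7500, -1.0000]] (det J = 7.5000).
Solving J·Δ = −F gives Δ = (-0.4667, 1.9333).
Then the next iterate is (u, v)₁ = (0.5333, 2.4333).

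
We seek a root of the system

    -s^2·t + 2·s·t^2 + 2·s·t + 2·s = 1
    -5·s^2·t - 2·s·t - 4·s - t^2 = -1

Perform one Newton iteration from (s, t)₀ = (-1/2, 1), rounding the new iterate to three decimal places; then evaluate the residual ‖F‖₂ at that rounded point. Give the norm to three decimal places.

4.057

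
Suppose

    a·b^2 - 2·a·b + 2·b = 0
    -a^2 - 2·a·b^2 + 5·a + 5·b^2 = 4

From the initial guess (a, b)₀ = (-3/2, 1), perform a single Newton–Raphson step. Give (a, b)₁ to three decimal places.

At (-3/2, 1): F = (3.500, -5.750).
Jacobian J = [[b^2 - 2·b, 2·a·b - 2·a + 2], [-2·a - 2·b^2 + 5, -4·a·b + 10·b]].
At the point, J = [[-1.000, 2.000], [6.000, 16.000]] (det J = -28.000).
Solving J·Δ = −F gives Δ = (2.411, -0.545).
Then the next iterate is (a, b)₁ = (0.911, 0.455).

(0.911, 0.455)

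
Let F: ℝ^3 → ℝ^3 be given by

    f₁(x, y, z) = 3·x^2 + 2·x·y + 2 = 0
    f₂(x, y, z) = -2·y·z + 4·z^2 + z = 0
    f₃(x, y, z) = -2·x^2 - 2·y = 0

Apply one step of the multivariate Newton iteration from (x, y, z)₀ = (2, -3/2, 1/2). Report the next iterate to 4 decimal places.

(1.7143, -2.8571, -0.0446)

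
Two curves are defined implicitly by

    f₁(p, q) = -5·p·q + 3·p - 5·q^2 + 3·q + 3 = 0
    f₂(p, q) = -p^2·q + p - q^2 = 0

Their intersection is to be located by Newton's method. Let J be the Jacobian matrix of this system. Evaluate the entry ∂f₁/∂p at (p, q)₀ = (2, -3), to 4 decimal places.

18.0000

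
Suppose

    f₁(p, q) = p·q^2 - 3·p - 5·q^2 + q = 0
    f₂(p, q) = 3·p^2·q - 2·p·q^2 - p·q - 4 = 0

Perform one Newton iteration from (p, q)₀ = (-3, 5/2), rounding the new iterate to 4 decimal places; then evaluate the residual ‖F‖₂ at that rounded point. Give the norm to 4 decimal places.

32.6055

At (-3, 5/2): F = (-38.5000, 108.5000).
Jacobian J = [[q^2 - 3, 2·p·q - 10·q + 1], [6·p·q - 2·q^2 - q, 3·p^2 - 4·p·q - p]].
At the point, J = [[3.2500, -39.0000], [-60.0000, 60.0000]] (det J = -2145.0000).
Solving J·Δ = −F gives Δ = (0.8958, -0.9125).
Then the next iterate is (p, q)₁ = (-2.1042, 1.5875).
Re-evaluating at (-2.1042, 1.5875): F = (-10.003594, 31.032963), so ‖F‖₂ = 32.6055.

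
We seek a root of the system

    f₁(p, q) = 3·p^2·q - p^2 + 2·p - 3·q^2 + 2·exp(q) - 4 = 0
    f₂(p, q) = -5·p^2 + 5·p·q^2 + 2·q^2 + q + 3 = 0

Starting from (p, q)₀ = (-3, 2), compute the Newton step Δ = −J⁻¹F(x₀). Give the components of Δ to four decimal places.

(13.3469, 11.2813)

At (-3, 2): F = (37.778112, -92.0000).
Jacobian J = [[6·p·q - 2·p + 2, 3·p^2 - 6·q + 2·exp(q)], [-10·p + 5·q^2, 10·p·q + 4·q + 1]].
At the point, J = [[-28.0000, 29.778112], [50.0000, -51.0000]] (det J = -60.905610).
Solving J·Δ = −F gives Δ = (13.3469, 11.2813).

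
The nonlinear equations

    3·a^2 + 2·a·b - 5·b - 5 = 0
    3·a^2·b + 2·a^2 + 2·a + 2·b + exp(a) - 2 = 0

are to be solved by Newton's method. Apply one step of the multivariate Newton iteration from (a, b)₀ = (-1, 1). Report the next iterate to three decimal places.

(-1.292, -0.119)

At (-1, 1): F = (-9.000, 3.36788).
Jacobian J = [[6·a + 2·b, 2·a - 5], [6·a·b + 4·a + exp(a) + 2, 3·a^2 + 2]].
At the point, J = [[-4.000, -7.000], [-7.63212, 5.000]] (det J = -73.42484).
Solving J·Δ = −F gives Δ = (-0.292, -1.119).
Then the next iterate is (a, b)₁ = (-1.292, -0.119).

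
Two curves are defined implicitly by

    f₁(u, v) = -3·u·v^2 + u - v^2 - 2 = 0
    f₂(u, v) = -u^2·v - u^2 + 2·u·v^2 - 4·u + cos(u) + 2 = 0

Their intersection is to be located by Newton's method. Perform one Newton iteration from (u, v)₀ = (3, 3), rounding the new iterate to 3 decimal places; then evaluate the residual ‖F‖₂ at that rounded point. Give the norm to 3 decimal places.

At (3, 3): F = (-89.000, 7.01001).
Jacobian J = [[-3·v^2 + 1, -6·u·v - 2·v], [-2·u·v - 2·u + 2·v^2 - sin(u) - 4, -u^2 + 4·u·v]].
At the point, J = [[-26.000, -60.000], [-10.14112, 27.000]] (det J = -1310.46720).
Solving J·Δ = −F gives Δ = (-1.513, -0.828).
Then the next iterate is (u, v)₁ = (1.487, 2.172).
Re-evaluating at (1.487, 2.172): F = (-26.27573, 3.15197), so ‖F‖₂ = 26.464.

26.464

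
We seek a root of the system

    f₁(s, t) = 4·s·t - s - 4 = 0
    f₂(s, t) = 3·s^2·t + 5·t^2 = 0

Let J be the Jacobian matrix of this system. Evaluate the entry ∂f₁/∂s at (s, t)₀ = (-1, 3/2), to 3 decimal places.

∂f₁/∂s = 4·t - 1.
At (-1, 3/2) this is 5.000.

5.000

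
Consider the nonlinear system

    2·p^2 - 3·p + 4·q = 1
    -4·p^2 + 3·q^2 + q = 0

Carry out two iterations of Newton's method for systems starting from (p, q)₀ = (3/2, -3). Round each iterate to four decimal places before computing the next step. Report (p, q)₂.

At (3/2, -3): F = (-13.0000, 15.0000).
Jacobian J = [[4·p - 3, 4], [-8·p, 6·q + 1]].
At the point, J = [[3.0000, 4.0000], [-12.0000, -17.0000]] (det J = -3.0000).
Solving J·Δ = −F gives Δ = (53.6667, -37.0000).
Then the next iterate is (p, q)₁ = (55.1667, -40.0000).
Round to (55.1667, -40.0000) and repeat: F = (5760.229478, -7413.459156), J = [[217.6668, 4.0000], [-441.3336, -239.0000]].
Δ = (-26.8030, 18.4754), so (p, q)₂ = (28.3637, -21.5246).

(28.3637, -21.5246)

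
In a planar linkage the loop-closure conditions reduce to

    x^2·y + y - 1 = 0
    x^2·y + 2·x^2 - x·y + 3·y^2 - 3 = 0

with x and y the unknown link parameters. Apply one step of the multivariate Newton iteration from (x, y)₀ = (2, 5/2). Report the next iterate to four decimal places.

At (2, 5/2): F = (11.5000, 28.7500).
Jacobian J = [[2·x·y, x^2 + 1], [2·x·y + 4·x - y, x^2 - x + 6·y]].
At the point, J = [[10.0000, 5.0000], [15.5000, 17.0000]] (det J = 92.5000).
Solving J·Δ = −F gives Δ = (-0.5595, -1.1811).
Then the next iterate is (x, y)₁ = (1.4405, 1.3189).

(1.4405, 1.3189)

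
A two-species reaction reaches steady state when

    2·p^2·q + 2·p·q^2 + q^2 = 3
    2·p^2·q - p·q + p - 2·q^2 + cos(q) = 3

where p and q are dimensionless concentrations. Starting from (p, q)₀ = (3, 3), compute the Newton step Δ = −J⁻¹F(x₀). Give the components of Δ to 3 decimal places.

At (3, 3): F = (114.000, 26.01001).
Jacobian J = [[4·p·q + 2·q^2, 2·p^2 + 4·p·q + 2·q], [4·p·q - q + 1, 2·p^2 - p - 4·q - sin(q)]].
At the point, J = [[54.000, 60.000], [34.000, 2.85888]] (det J = -1885.62048).
Solving J·Δ = −F gives Δ = (-0.655, -1.311).

(-0.655, -1.311)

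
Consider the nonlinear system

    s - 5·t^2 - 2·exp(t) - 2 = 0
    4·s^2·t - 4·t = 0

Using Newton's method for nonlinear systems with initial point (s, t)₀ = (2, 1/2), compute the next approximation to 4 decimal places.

(2.0610, -0.0407)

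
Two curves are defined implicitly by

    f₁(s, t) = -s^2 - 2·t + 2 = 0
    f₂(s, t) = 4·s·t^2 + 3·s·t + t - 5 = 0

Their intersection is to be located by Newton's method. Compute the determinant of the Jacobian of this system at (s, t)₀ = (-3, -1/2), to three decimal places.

J = [[-2·s, -2], [4·t^2 + 3·t, 8·s·t + 3·s + 1]].
At the point, J = [[6.000, -2.000], [-0.500, 4.000]].
det J = 23.000.

23.000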